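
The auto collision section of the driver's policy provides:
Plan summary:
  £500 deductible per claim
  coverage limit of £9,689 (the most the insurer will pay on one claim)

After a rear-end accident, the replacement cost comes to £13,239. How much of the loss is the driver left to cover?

Less the £500 deductible: £13,239 − £500 = £12,739.
Since £12,739 > £9,689, the payout is capped at £9,689.
Out of pocket: £13,239 − £9,689 = £3,550.

£3,550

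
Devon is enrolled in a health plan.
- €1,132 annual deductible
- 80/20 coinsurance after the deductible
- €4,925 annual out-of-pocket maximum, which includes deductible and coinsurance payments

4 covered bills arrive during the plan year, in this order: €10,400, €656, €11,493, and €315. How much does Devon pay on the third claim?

Claim 1 — €10,400: deductible takes €1,132, €9,268 remains; coinsurance €9,268 × 20% = €1,853.60. Cost to patient: €2,985.60. OOP to date €2,985.60.
Claim 2 — €656: deductible met; 20% of €656 = €131.20. Patient owes €131.20 (running OOP €3,116.80).
Claim 3 — €11,493: deductible met; 20% of €11,493 = €2,298.60. OOP would hit €5,415.40 > €4,925, so the cap limits the patient to €4,925 − €3,116.80 = €1,808.20.

€1,808.20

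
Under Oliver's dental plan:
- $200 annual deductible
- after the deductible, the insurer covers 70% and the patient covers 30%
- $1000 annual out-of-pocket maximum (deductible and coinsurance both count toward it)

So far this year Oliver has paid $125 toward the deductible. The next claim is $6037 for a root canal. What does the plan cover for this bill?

$5162

Deductible still to meet: $200 − $125 = $75.
After the $75 deductible portion, $6037 − $75 = $5962 is subject to coinsurance.
30% of $5962 = $1788.60 falls to the patient.
Patient responsibility before any cap: $75 + $1788.60 = $1863.60.
Year-to-date out-of-pocket would reach $125 + $1863.60 = $1988.60, above the $1000 maximum, so the patient pays only $1000 − $125 = $875.
The plan picks up $6037 − $875 = $5162.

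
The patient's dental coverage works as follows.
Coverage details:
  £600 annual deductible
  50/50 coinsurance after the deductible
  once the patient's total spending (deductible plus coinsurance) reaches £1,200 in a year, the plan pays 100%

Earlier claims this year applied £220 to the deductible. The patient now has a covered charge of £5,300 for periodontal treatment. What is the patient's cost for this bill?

Deductible still to meet: £600 − £220 = £380.
That leaves £5,300 − £380 = £4,920 for coinsurance.
Patient's 50% share of £4,920 is £2,460.
So the patient owes £380 + £2,460 = £2,840 before any cap.
That would bring total out-of-pocket to £3,060, past the £1,200 cap. The patient is capped at £1,200 − £220 = £980 on this claim.

£980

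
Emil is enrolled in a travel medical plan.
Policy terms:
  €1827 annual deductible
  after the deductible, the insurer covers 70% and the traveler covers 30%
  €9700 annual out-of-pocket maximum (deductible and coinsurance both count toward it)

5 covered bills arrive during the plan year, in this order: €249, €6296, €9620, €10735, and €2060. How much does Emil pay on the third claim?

Claim 1 — €249: entire amount goes to the deductible. Traveler pays €249; OOP now €249.
Claim 2 — €6296: €1578 to deductible, leaving €4718; coinsurance €4718 × 30% = €1415.40. Cost to traveler: €2993.40. OOP to date €3242.40.
Claim 3 — €9620: deductible met; 30% of €9620 = €2886. Traveler owes €2886 (running OOP €6128.40).

€2886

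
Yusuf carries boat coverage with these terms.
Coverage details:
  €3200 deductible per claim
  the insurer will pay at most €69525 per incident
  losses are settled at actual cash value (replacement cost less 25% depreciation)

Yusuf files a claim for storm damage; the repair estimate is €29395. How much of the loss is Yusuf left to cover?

At 25% depreciation, ACV = €29395 − €7348.75 = €22046.25.
Less the €3200 deductible: €22046.25 − €3200 = €18846.25.
€18846.25 is within the €69525 limit, so the insurer pays €18846.25.
Out of pocket: €29395 − €18846.25 = €10548.75.

€10548.75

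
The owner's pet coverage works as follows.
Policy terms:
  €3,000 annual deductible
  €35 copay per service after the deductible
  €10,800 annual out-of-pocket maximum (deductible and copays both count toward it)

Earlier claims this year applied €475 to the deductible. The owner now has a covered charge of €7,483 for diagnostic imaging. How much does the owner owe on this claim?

Deductible still to meet: €3,000 − €475 = €2,525.
That leaves €7,483 − €2,525 = €4,958 for the copay.
Copay on this service: €35.
That puts the owner's cost at €2,525 + €35 = €2,560 before any cap.
Year-to-date out-of-pocket becomes €475 + €2,560 = €3,035, still under the €10,800 maximum, so no cap applies.

€2,560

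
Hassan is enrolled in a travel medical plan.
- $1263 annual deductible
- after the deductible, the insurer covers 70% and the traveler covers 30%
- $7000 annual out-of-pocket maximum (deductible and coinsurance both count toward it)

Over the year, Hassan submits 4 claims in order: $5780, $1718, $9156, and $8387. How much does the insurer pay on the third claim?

#1 ($5780): $1263 finishes the deductible; $4517 goes to coinsurance; coinsurance $4517 × 30% = $1355.10. Cost to traveler: $2618.10. OOP to date $2618.10. Plan pays $5780 − $2618.10 = $3161.90.
#2 ($1718): deductible met; 30% of $1718 = $515.40. Traveler pays $515.40; OOP now $3133.50. Insurer: $1718 − $515.40 = $1202.60.
#3 ($9156): deductible already satisfied, so traveler's share is 30% × $9156 = $2746.80. Traveler pays $2746.80; OOP now $5880.30. Insurer: $9156 − $2746.80 = $6409.20.

$6409.20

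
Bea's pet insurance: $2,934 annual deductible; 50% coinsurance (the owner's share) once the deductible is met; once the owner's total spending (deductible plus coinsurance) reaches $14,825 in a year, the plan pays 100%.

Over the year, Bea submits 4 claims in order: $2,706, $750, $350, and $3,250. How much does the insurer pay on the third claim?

#1 ($2,706): all of it applies to the deductible. Owner owes $2,706 (running OOP $2,706). Insurer: $2,706 − $2,706 = $0.
#2 ($750): $228 to deductible, leaving $522; coinsurance $522 × 50% = $261. Owner pays $489; OOP now $3,195. Insurer: $750 − $489 = $261.
#3 ($350): deductible met; 50% of $350 = $175. Cost to owner: $175. OOP to date $3,370. Plan pays $350 − $175 = $175.

$175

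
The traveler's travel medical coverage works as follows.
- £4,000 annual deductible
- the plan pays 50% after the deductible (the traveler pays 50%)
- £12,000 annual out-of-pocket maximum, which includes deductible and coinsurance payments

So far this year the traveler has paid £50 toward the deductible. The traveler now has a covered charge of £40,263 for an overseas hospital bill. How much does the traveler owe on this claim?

Deductible still to meet: £4,000 − £50 = £3,950.
The remaining £36,313 (= £40,263 − £3,950) moves to coinsurance.
Coinsurance: £36,313 × 50% = £18,156.50.
That puts the traveler's cost at £3,950 + £18,156.50 = £22,106.50 before any cap.
Adding £22,106.50 to the £50 already spent would give £22,156.50, which exceeds the £12,000 cap; the traveler pays just £12,000 − £50 = £11,950.

£11,950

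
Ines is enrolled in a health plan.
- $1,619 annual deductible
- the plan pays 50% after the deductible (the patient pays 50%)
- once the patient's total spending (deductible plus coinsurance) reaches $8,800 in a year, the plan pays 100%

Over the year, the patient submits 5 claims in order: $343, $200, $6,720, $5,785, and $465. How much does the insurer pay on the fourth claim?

$2,892.50

Claim 1 — $343: entire amount goes to the deductible. Patient owes $343 (running OOP $343). Plan pays $343 − $343 = $0.
Claim 2 — $200: fully absorbed by the deductible. Patient owes $200 (running OOP $543). Insurer: $200 − $200 = $0.
Claim 3 — $6,720: $1,076 to deductible, leaving $5,644; patient's 50% is $2,822. Patient owes $3,898 (running OOP $4,441). Plan pays $6,720 − $3,898 = $2,822.
Claim 4 — $5,785: deductible already satisfied, so patient's share is 50% × $5,785 = $2,892.50. Cost to patient: $2,892.50. OOP to date $7,333.50. Insurer: $5,785 − $2,892.50 = $2,892.50.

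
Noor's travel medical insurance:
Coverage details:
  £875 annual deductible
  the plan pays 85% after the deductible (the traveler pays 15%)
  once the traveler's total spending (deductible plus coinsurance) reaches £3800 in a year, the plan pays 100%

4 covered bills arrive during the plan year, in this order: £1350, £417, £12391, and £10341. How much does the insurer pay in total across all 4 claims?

£20699

#1 (£1350): deductible takes £875, £475 remains; 15% of £475 = £71.25. Cost to traveler: £946.25. OOP to date £946.25. Plan pays £1350 − £946.25 = £403.75.
#2 (£417): 15% coinsurance on £417 = £62.55. Traveler pays £62.55; OOP now £1008.80. Plan pays £417 − £62.55 = £354.45.
#3 (£12391): deductible met; 15% of £12391 = £1858.65. Traveler pays £1858.65; OOP now £2867.45. Insurer: £12391 − £1858.65 = £10532.35.
#4 (£10341): deductible already satisfied, so traveler's share is 15% × £10341 = £1551.15. OOP would hit £4418.60 > £3800, so the cap limits the traveler to £3800 − £2867.45 = £932.55. Plan pays £10341 − £932.55 = £9408.45.
Insurer total: £403.75 + £354.45 + £10532.35 + £9408.45 = £20699.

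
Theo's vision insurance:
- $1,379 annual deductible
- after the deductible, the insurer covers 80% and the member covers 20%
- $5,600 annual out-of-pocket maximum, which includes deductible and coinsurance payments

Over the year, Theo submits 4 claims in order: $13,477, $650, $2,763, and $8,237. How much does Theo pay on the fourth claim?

$1,118.80

Bill 1, $13,477: $1,379 finishes the deductible; $12,098 goes to coinsurance; coinsurance $12,098 × 20% = $2,419.60. Member pays $3,798.60; OOP now $3,798.60.
Bill 2, $650: 20% coinsurance on $650 = $130. Member owes $130 (running OOP $3,928.60).
Bill 3, $2,763: deductible met; 20% of $2,763 = $552.60. Cost to member: $552.60. OOP to date $4,481.20.
Bill 4, $8,237: deductible met; 20% of $8,237 = $1,647.40. Adding that to $4,481.20 gives $6,128.60, past the $5,600 cap; member pays only $5,600 − $4,481.20 = $1,118.80.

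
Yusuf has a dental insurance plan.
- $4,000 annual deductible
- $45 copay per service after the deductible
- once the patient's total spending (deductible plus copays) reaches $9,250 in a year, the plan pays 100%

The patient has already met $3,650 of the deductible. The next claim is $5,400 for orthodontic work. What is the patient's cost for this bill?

Deductible still to meet: $4,000 − $3,650 = $350.
That leaves $5,400 − $350 = $5,050 for the copay.
Copay on this service: $45.
That puts the patient's cost at $350 + $45 = $395 before any cap.
Year-to-date out-of-pocket becomes $3,650 + $395 = $4,045, still under the $9,250 maximum, so no cap applies.

$395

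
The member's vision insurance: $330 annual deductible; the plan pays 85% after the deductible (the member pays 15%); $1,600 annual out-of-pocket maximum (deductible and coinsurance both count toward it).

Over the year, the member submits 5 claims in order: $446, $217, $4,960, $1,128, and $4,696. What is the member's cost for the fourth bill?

$169.20

Claim 1 — $446: $330 finishes the deductible; $116 goes to coinsurance; 15% of $116 = $17.40. Member pays $347.40; OOP now $347.40.
Claim 2 — $217: deductible met; 15% of $217 = $32.55. Cost to member: $32.55. OOP to date $379.95.
Claim 3 — $4,960: deductible already satisfied, so member's share is 15% × $4,960 = $744. Member pays $744; OOP now $1,123.95.
Claim 4 — $1,128: deductible already satisfied, so member's share is 15% × $1,128 = $169.20. Member owes $169.20 (running OOP $1,293.15).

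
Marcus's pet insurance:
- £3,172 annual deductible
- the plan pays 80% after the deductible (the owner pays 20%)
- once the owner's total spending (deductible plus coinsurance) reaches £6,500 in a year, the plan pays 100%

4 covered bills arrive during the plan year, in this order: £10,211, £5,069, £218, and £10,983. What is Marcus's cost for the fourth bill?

£862.80

Claim 1 — £10,211: £3,172 to deductible, leaving £7,039; coinsurance £7,039 × 20% = £1,407.80. Owner pays £4,579.80; OOP now £4,579.80.
Claim 2 — £5,069: 20% coinsurance on £5,069 = £1,013.80. Owner pays £1,013.80; OOP now £5,593.60.
Claim 3 — £218: deductible already satisfied, so owner's share is 20% × £218 = £43.60. Owner pays £43.60; OOP now £5,637.20.
Claim 4 — £10,983: 20% coinsurance on £10,983 = £2,196.60. That would push OOP to £7,833.80, over the £6,500 cap, so owner pays £6,500 − £5,637.20 = £862.80.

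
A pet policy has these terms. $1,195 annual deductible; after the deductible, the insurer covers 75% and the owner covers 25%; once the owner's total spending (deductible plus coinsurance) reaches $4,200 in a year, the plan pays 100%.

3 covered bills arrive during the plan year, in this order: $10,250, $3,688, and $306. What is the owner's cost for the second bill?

$741.25

Claim 1 ($10,250): deductible takes $1,195, $9,055 remains; owner's 25% is $2,263.75. Owner pays $3,458.75; OOP now $3,458.75.
Claim 2 ($3,688): deductible met; 25% of $3,688 = $922. OOP would hit $4,380.75 > $4,200, so the cap limits the owner to $4,200 − $3,458.75 = $741.25.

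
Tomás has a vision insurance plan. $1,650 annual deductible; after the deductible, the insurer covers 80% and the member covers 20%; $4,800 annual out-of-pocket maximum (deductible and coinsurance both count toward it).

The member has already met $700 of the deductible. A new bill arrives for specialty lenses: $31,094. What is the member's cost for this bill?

Deductible still to meet: $1,650 − $700 = $950.
That leaves $31,094 − $950 = $30,144 for coinsurance.
Member's 20% share of $30,144 is $6,028.80.
That puts the member's cost at $950 + $6,028.80 = $6,978.80 before any cap.
That would bring total out-of-pocket to $7,678.80, past the $4,800 cap. The member is capped at $4,800 − $700 = $4,100 on this claim.

$4,100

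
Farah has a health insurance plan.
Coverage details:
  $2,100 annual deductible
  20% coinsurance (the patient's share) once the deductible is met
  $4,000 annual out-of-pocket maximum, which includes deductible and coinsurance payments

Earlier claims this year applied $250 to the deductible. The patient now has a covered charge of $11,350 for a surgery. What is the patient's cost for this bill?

$250 of the $2,100 deductible is already met, leaving $1,850.
That leaves $11,350 − $1,850 = $9,500 for coinsurance.
Patient's 20% share of $9,500 is $1,900.
Patient responsibility before any cap: $1,850 + $1,900 = $3,750.
Cumulative spending $250 + $3,750 = $4,000 stays under the $4,000 maximum.

$3,750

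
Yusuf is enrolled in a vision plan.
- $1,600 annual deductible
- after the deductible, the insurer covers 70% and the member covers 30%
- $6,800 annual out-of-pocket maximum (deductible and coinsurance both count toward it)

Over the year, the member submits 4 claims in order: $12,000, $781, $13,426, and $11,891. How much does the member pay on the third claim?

$1,845.70

#1 ($12,000): $1,600 to deductible, leaving $10,400; coinsurance $10,400 × 30% = $3,120. Member pays $4,720; OOP now $4,720.
#2 ($781): 30% coinsurance on $781 = $234.30. Member pays $234.30; OOP now $4,954.30.
#3 ($13,426): 30% coinsurance on $13,426 = $4,027.80. Adding that to $4,954.30 gives $8,982.10, past the $6,800 cap; member pays only $6,800 − $4,954.30 = $1,845.70.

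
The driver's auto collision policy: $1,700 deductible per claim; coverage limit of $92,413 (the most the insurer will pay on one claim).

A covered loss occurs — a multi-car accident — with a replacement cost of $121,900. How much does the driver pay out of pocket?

$29,487

Less the $1,700 deductible: $121,900 − $1,700 = $120,200.
$120,200 exceeds the $92,413 limit, so the insurer pays the limit: $92,413.
Out of pocket: $121,900 − $92,413 = $29,487.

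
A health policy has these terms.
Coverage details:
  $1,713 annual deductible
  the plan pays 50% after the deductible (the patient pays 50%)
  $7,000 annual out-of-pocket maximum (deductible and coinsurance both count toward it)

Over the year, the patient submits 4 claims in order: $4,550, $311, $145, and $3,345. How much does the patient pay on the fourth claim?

$1,672.50

Claim 1 ($4,550): $1,713 finishes the deductible; $2,837 goes to coinsurance; coinsurance $2,837 × 50% = $1,418.50. Cost to patient: $3,131.50. OOP to date $3,131.50.
Claim 2 ($311): deductible met; 50% of $311 = $155.50. Patient pays $155.50; OOP now $3,287.
Claim 3 ($145): 50% coinsurance on $145 = $72.50. Cost to patient: $72.50. OOP to date $3,359.50.
Claim 4 ($3,345): 50% coinsurance on $3,345 = $1,672.50. Cost to patient: $1,672.50. OOP to date $5,032.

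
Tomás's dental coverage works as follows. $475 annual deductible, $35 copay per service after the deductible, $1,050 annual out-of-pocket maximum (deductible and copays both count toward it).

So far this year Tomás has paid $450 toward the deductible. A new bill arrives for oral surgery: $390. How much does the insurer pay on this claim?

$450 of the $475 deductible is already met, leaving $25.
That leaves $390 − $25 = $365 for the copay.
Copay on this service: $35.
That puts the patient's cost at $25 + $35 = $60 before any cap.
Year-to-date out-of-pocket becomes $450 + $60 = $510, still under the $1,050 maximum, so no cap applies.
The insurer covers the remainder: $390 − $60 = $330.

$330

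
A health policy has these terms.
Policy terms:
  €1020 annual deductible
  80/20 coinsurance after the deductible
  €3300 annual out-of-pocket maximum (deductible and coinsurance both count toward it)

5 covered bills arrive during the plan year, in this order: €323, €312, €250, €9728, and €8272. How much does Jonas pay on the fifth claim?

€361.40

Claim 1 (€323): entire amount goes to the deductible. Patient owes €323 (running OOP €323).
Claim 2 (€312): all of it applies to the deductible. Patient pays €312; OOP now €635.
Claim 3 (€250): entire amount goes to the deductible. Patient owes €250 (running OOP €885).
Claim 4 (€9728): €135 to deductible, leaving €9593; patient's 20% is €1918.60. Cost to patient: €2053.60. OOP to date €2938.60.
Claim 5 (€8272): 20% coinsurance on €8272 = €1654.40. OOP would hit €4593 > €3300, so the cap limits the patient to €3300 − €2938.60 = €361.40.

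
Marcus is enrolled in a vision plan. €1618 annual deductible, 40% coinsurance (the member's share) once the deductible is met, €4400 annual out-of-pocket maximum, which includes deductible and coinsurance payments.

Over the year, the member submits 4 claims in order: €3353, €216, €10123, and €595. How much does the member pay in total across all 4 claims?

Claim 1 — €3353: €1618 finishes the deductible; €1735 goes to coinsurance; 40% of €1735 = €694. Member owes €2312 (running OOP €2312).
Claim 2 — €216: deductible met; 40% of €216 = €86.40. Member pays €86.40; OOP now €2398.40.
Claim 3 — €10123: 40% coinsurance on €10123 = €4049.20. Adding that to €2398.40 gives €6447.60, past the €4400 cap; member pays only €4400 − €2398.40 = €2001.60.
Claim 4 — €595: deductible met; 40% of €595 = €238. OOP would hit €4638 > €4400, so the cap limits the member to €4400 − €4400 = €0.
Summing the member's payments: €2312 + €86.40 + €2001.60 + €0 = €4400.

€4400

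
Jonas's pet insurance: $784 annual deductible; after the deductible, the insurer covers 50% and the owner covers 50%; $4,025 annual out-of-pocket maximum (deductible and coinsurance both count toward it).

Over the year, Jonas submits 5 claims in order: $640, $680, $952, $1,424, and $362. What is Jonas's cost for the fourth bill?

$712

Claim 1 ($640): all of it applies to the deductible. Owner owes $640 (running OOP $640).
Claim 2 ($680): deductible takes $144, $536 remains; owner's 50% is $268. Cost to owner: $412. OOP to date $1,052.
Claim 3 ($952): 50% coinsurance on $952 = $476. Owner pays $476; OOP now $1,528.
Claim 4 ($1,424): 50% coinsurance on $1,424 = $712. Owner pays $712; OOP now $2,240.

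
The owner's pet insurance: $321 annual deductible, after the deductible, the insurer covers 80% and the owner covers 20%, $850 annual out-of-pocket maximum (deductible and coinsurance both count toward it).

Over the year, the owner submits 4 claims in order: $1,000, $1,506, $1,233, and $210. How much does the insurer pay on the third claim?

$1,141

Claim 1 — $1,000: $321 to deductible, leaving $679; owner's 20% is $135.80. Cost to owner: $456.80. OOP to date $456.80. Plan pays $1,000 − $456.80 = $543.20.
Claim 2 — $1,506: 20% coinsurance on $1,506 = $301.20. Owner owes $301.20 (running OOP $758). Plan pays $1,506 − $301.20 = $1,204.80.
Claim 3 — $1,233: 20% coinsurance on $1,233 = $246.60. That would push OOP to $1,004.60, over the $850 cap, so owner pays $850 − $758 = $92. Plan pays $1,233 − $92 = $1,141.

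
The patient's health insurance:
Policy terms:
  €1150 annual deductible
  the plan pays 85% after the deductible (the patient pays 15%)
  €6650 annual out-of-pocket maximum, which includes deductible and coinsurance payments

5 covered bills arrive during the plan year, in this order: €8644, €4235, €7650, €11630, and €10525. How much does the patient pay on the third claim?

€1147.50

Claim 1 (€8644): deductible takes €1150, €7494 remains; 15% of €7494 = €1124.10. Patient owes €2274.10 (running OOP €2274.10).
Claim 2 (€4235): deductible met; 15% of €4235 = €635.25. Patient pays €635.25; OOP now €2909.35.
Claim 3 (€7650): deductible met; 15% of €7650 = €1147.50. Cost to patient: €1147.50. OOP to date €4056.85.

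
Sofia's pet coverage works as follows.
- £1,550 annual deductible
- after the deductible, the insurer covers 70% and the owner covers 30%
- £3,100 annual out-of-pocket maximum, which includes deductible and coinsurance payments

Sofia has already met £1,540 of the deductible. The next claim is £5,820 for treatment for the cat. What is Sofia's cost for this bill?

Deductible still to meet: £1,550 − £1,540 = £10.
That leaves £5,820 − £10 = £5,810 for coinsurance.
Coinsurance: £5,810 × 30% = £1,743.
Owner responsibility before any cap: £10 + £1,743 = £1,753.
Adding £1,753 to the £1,540 already spent would give £3,293, which exceeds the £3,100 cap; the owner pays just £3,100 − £1,540 = £1,560.

£1,560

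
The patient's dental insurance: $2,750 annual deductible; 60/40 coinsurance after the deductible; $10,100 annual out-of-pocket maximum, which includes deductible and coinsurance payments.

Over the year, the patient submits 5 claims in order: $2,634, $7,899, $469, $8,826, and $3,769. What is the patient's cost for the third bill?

Claim 1 ($2,634): all of it applies to the deductible. Patient owes $2,634 (running OOP $2,634).
Claim 2 ($7,899): $116 finishes the deductible; $7,783 goes to coinsurance; 40% of $7,783 = $3,113.20. Cost to patient: $3,229.20. OOP to date $5,863.20.
Claim 3 ($469): deductible met; 40% of $469 = $187.60. Patient owes $187.60 (running OOP $6,050.80).

$187.60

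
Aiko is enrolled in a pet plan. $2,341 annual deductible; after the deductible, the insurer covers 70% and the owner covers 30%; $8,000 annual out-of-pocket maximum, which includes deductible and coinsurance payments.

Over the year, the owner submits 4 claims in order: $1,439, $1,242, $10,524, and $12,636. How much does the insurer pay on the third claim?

Bill 1, $1,439: all of it applies to the deductible. Cost to owner: $1,439. OOP to date $1,439. Plan pays $1,439 − $1,439 = $0.
Bill 2, $1,242: $902 to deductible, leaving $340; coinsurance $340 × 30% = $102. Owner owes $1,004 (running OOP $2,443). Plan pays $1,242 − $1,004 = $238.
Bill 3, $10,524: deductible already satisfied, so owner's share is 30% × $10,524 = $3,157.20. Owner owes $3,157.20 (running OOP $5,600.20). Insurer: $10,524 − $3,157.20 = $7,366.80.

$7,366.80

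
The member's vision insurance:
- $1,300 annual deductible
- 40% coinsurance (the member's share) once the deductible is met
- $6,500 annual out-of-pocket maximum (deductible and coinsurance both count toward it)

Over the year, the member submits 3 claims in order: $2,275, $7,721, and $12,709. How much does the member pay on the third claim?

Bill 1, $2,275: $1,300 to deductible, leaving $975; 40% of $975 = $390. Member pays $1,690; OOP now $1,690.
Bill 2, $7,721: deductible already satisfied, so member's share is 40% × $7,721 = $3,088.40. Member pays $3,088.40; OOP now $4,778.40.
Bill 3, $12,709: deductible met; 40% of $12,709 = $5,083.60. Adding that to $4,778.40 gives $9,862, past the $6,500 cap; member pays only $6,500 − $4,778.40 = $1,721.60.

$1,721.60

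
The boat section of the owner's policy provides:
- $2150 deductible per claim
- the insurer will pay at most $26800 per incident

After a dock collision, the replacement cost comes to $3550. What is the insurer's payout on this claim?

Less the $2150 deductible: $3550 − $2150 = $1400.
$1400 ≤ $26800, so the limit doesn't bind; insurer pays $1400.

$1400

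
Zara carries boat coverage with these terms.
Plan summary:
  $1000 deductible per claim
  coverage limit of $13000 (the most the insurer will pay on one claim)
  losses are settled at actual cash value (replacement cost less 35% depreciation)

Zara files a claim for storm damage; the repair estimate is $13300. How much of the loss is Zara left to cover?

Depreciate 35%: the covered value is $13300 × 0.65 = $8645.
After the deductible, $8645 − $1000 = $7645 remains.
$7645 ≤ $13000, so the limit doesn't bind; insurer pays $7645.
Owner's share is the uncovered remainder: $13300 − $7645 = $5655.

$5655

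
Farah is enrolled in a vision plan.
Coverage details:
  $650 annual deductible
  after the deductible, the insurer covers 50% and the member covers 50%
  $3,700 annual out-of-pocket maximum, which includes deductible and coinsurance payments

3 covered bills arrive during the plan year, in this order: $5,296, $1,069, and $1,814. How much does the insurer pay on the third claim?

$1,621.50

Claim 1 ($5,296): $650 finishes the deductible; $4,646 goes to coinsurance; member's 50% is $2,323. Cost to member: $2,973. OOP to date $2,973. Insurer: $5,296 − $2,973 = $2,323.
Claim 2 ($1,069): deductible already satisfied, so member's share is 50% × $1,069 = $534.50. Member owes $534.50 (running OOP $3,507.50). Insurer: $1,069 − $534.50 = $534.50.
Claim 3 ($1,814): deductible met; 50% of $1,814 = $907. OOP would hit $4,414.50 > $3,700, so the cap limits the member to $3,700 − $3,507.50 = $192.50. Plan pays $1,814 − $192.50 = $1,621.50.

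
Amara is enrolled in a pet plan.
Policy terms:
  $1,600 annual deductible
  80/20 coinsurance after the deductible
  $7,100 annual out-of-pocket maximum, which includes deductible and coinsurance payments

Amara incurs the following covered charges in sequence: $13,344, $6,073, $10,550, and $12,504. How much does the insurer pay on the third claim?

#1 ($13,344): deductible takes $1,600, $11,744 remains; owner's 20% is $2,348.80. Owner pays $3,948.80; OOP now $3,948.80. Insurer: $13,344 − $3,948.80 = $9,395.20.
#2 ($6,073): deductible met; 20% of $6,073 = $1,214.60. Owner pays $1,214.60; OOP now $5,163.40. Plan pays $6,073 − $1,214.60 = $4,858.40.
#3 ($10,550): deductible already satisfied, so owner's share is 20% × $10,550 = $2,110. Adding that to $5,163.40 gives $7,273.40, past the $7,100 cap; owner pays only $7,100 − $5,163.40 = $1,936.60. Plan pays $10,550 − $1,936.60 = $8,613.40.

$8,613.40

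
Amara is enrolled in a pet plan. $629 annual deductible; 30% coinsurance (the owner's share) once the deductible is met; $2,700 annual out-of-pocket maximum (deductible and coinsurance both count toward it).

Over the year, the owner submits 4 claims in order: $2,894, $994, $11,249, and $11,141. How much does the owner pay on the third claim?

$1,093.30

Bill 1, $2,894: deductible takes $629, $2,265 remains; 30% of $2,265 = $679.50. Cost to owner: $1,308.50. OOP to date $1,308.50.
Bill 2, $994: deductible already satisfied, so owner's share is 30% × $994 = $298.20. Owner owes $298.20 (running OOP $1,606.70).
Bill 3, $11,249: 30% coinsurance on $11,249 = $3,374.70. That would push OOP to $4,981.40, over the $2,700 cap, so owner pays $2,700 − $1,606.70 = $1,093.30.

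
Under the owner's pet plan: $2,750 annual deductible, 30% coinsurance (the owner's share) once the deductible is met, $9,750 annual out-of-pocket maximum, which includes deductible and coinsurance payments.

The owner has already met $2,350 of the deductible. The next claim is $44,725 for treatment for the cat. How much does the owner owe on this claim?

$7,400

Deductible still to meet: $2,750 − $2,350 = $400.
The remaining $44,325 (= $44,725 − $400) moves to coinsurance.
30% of $44,325 = $13,297.50 falls to the owner.
That puts the owner's cost at $400 + $13,297.50 = $13,697.50 before any cap.
Adding $13,697.50 to the $2,350 already spent would give $16,047.50, which exceeds the $9,750 cap; the owner pays just $9,750 − $2,350 = $7,400.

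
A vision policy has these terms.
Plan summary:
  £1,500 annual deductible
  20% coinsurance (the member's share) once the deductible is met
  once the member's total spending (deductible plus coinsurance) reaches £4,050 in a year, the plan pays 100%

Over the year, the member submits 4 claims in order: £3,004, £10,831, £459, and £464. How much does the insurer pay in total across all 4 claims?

Claim 1 (£3,004): deductible takes £1,500, £1,504 remains; coinsurance £1,504 × 20% = £300.80. Cost to member: £1,800.80. OOP to date £1,800.80. Plan pays £3,004 − £1,800.80 = £1,203.20.
Claim 2 (£10,831): 20% coinsurance on £10,831 = £2,166.20. Member owes £2,166.20 (running OOP £3,967). Insurer: £10,831 − £2,166.20 = £8,664.80.
Claim 3 (£459): 20% coinsurance on £459 = £91.80. That would push OOP to £4,058.80, over the £4,050 cap, so member pays £4,050 − £3,967 = £83. Plan pays £459 − £83 = £376.
Claim 4 (£464): 20% coinsurance on £464 = £92.80. That would push OOP to £4,142.80, over the £4,050 cap, so member pays £4,050 − £4,050 = £0. Plan pays £464 − £0 = £464.
Insurer total = bills − member's total = £14,758 − £4,050 = £10,708.

£10,708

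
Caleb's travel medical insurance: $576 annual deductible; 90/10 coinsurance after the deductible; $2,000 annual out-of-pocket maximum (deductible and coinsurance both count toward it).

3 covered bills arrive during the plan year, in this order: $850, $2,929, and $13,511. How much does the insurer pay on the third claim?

$12,407.30

Bill 1, $850: $576 finishes the deductible; $274 goes to coinsurance; traveler's 10% is $27.40. Traveler owes $603.40 (running OOP $603.40). Insurer: $850 − $603.40 = $246.60.
Bill 2, $2,929: deductible already satisfied, so traveler's share is 10% × $2,929 = $292.90. Traveler owes $292.90 (running OOP $896.30). Plan pays $2,929 − $292.90 = $2,636.10.
Bill 3, $13,511: deductible already satisfied, so traveler's share is 10% × $13,511 = $1,351.10. OOP would hit $2,247.40 > $2,000, so the cap limits the traveler to $2,000 − $896.30 = $1,103.70. Plan pays $13,511 − $1,103.70 = $12,407.30.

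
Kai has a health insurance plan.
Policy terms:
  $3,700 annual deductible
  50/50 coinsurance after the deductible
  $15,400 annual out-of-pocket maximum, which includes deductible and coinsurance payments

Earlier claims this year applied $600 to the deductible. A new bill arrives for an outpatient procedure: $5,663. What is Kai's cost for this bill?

$4,381.50

Remaining deductible: $3,700 − $600 = $3,100.
That leaves $5,663 − $3,100 = $2,563 for coinsurance.
50% of $2,563 = $1,281.50 falls to the patient.
Patient responsibility before any cap: $3,100 + $1,281.50 = $4,381.50.
Year-to-date out-of-pocket becomes $600 + $4,381.50 = $4,981.50, still under the $15,400 maximum, so no cap applies.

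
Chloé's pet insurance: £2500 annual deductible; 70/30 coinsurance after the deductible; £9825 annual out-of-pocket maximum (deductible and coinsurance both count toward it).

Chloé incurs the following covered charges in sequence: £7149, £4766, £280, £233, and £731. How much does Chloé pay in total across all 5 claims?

#1 (£7149): deductible takes £2500, £4649 remains; coinsurance £4649 × 30% = £1394.70. Owner owes £3894.70 (running OOP £3894.70).
#2 (£4766): deductible already satisfied, so owner's share is 30% × £4766 = £1429.80. Cost to owner: £1429.80. OOP to date £5324.50.
#3 (£280): deductible met; 30% of £280 = £84. Owner pays £84; OOP now £5408.50.
#4 (£233): deductible met; 30% of £233 = £69.90. Cost to owner: £69.90. OOP to date £5478.40.
#5 (£731): deductible already satisfied, so owner's share is 30% × £731 = £219.30. Owner owes £219.30 (running OOP £5697.70).
Summing the owner's payments: £3894.70 + £1429.80 + £84 + £69.90 + £219.30 = £5697.70.

£5697.70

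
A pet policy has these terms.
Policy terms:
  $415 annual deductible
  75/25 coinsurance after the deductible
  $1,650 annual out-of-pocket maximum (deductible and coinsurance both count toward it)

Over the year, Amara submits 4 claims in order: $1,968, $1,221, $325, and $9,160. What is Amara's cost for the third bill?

#1 ($1,968): $415 finishes the deductible; $1,553 goes to coinsurance; owner's 25% is $388.25. Owner pays $803.25; OOP now $803.25.
#2 ($1,221): deductible already satisfied, so owner's share is 25% × $1,221 = $305.25. Owner pays $305.25; OOP now $1,108.50.
#3 ($325): 25% coinsurance on $325 = $81.25. Cost to owner: $81.25. OOP to date $1,189.75.

$81.25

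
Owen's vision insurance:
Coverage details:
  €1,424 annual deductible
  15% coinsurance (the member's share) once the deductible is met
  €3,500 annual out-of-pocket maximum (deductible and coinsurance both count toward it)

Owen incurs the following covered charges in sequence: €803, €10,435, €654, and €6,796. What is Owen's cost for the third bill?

Claim 1 (€803): entire amount goes to the deductible. Member pays €803; OOP now €803.
Claim 2 (€10,435): €621 to deductible, leaving €9,814; 15% of €9,814 = €1,472.10. Member pays €2,093.10; OOP now €2,896.10.
Claim 3 (€654): 15% coinsurance on €654 = €98.10. Cost to member: €98.10. OOP to date €2,994.20.

€98.10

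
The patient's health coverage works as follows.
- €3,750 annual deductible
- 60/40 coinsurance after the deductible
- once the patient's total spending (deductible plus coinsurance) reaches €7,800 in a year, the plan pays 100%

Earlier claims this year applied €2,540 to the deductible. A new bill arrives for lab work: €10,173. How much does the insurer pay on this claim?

€2,540 of the €3,750 deductible is already met, leaving €1,210.
After the €1,210 deductible portion, €10,173 − €1,210 = €8,963 is subject to coinsurance.
Coinsurance: €8,963 × 40% = €3,585.20.
So the patient owes €1,210 + €3,585.20 = €4,795.20 before any cap.
Total out-of-pocket so far would be €2,540 + €4,795.20 = €7,335.20, below the €7,800 cap — no reduction.
The insurer covers the remainder: €10,173 − €4,795.20 = €5,377.80.

€5,377.80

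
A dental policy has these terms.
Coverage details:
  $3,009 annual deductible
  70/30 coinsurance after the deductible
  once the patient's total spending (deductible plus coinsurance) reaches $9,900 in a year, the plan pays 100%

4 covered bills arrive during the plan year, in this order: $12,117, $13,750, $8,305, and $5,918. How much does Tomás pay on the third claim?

$33.60

Bill 1, $12,117: $3,009 to deductible, leaving $9,108; coinsurance $9,108 × 30% = $2,732.40. Cost to patient: $5,741.40. OOP to date $5,741.40.
Bill 2, $13,750: 30% coinsurance on $13,750 = $4,125. Cost to patient: $4,125. OOP to date $9,866.40.
Bill 3, $8,305: 30% coinsurance on $8,305 = $2,491.50. Adding that to $9,866.40 gives $12,357.90, past the $9,900 cap; patient pays only $9,900 − $9,866.40 = $33.60.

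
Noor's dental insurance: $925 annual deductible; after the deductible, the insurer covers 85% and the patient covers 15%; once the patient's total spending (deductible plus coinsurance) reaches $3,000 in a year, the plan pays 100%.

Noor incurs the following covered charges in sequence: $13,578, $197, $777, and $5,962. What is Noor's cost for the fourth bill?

#1 ($13,578): $925 to deductible, leaving $12,653; coinsurance $12,653 × 15% = $1,897.95. Cost to patient: $2,822.95. OOP to date $2,822.95.
#2 ($197): 15% coinsurance on $197 = $29.55. Patient owes $29.55 (running OOP $2,852.50).
#3 ($777): deductible already satisfied, so patient's share is 15% × $777 = $116.55. Cost to patient: $116.55. OOP to date $2,969.05.
#4 ($5,962): 15% coinsurance on $5,962 = $894.30. Adding that to $2,969.05 gives $3,863.35, past the $3,000 cap; patient pays only $3,000 − $2,969.05 = $30.95.

$30.95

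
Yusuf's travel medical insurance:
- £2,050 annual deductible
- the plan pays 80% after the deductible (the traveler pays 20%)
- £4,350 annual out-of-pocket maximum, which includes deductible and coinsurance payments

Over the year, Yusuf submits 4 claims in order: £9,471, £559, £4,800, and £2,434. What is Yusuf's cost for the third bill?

£704

Claim 1 — £9,471: £2,050 finishes the deductible; £7,421 goes to coinsurance; 20% of £7,421 = £1,484.20. Traveler pays £3,534.20; OOP now £3,534.20.
Claim 2 — £559: deductible met; 20% of £559 = £111.80. Cost to traveler: £111.80. OOP to date £3,646.
Claim 3 — £4,800: deductible already satisfied, so traveler's share is 20% × £4,800 = £960. That would push OOP to £4,606, over the £4,350 cap, so traveler pays £4,350 − £3,646 = £704.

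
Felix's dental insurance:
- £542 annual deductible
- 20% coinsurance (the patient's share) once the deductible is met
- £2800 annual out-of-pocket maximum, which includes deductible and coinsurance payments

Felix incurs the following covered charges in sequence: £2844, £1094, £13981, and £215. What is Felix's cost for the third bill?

#1 (£2844): £542 finishes the deductible; £2302 goes to coinsurance; coinsurance £2302 × 20% = £460.40. Patient owes £1002.40 (running OOP £1002.40).
#2 (£1094): deductible met; 20% of £1094 = £218.80. Patient owes £218.80 (running OOP £1221.20).
#3 (£13981): deductible met; 20% of £13981 = £2796.20. That would push OOP to £4017.40, over the £2800 cap, so patient pays £2800 − £1221.20 = £1578.80.

£1578.80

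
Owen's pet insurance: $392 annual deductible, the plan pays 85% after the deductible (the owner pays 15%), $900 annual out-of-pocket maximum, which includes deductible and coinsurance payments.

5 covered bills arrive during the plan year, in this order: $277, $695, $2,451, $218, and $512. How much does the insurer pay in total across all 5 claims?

$3,253

Claim 1 — $277: entire amount goes to the deductible. Owner pays $277; OOP now $277. Insurer: $277 − $277 = $0.
Claim 2 — $695: $115 finishes the deductible; $580 goes to coinsurance; owner's 15% is $87. Cost to owner: $202. OOP to date $479. Plan pays $695 − $202 = $493.
Claim 3 — $2,451: 15% coinsurance on $2,451 = $367.65. Cost to owner: $367.65. OOP to date $846.65. Plan pays $2,451 − $367.65 = $2,083.35.
Claim 4 — $218: deductible met; 15% of $218 = $32.70. Owner pays $32.70; OOP now $879.35. Insurer: $218 − $32.70 = $185.30.
Claim 5 — $512: deductible met; 15% of $512 = $76.80. That would push OOP to $956.15, over the $900 cap, so owner pays $900 − $879.35 = $20.65. Insurer: $512 − $20.65 = $491.35.
Insurer total: $0 + $493 + $2,083.35 + $185.30 + $491.35 = $3,253.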